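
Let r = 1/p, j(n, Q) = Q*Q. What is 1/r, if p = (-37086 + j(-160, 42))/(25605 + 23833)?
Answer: -17661/24719 ≈ -0.71447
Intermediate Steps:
j(n, Q) = Q²
p = -17661/24719 (p = (-37086 + 42²)/(25605 + 23833) = (-37086 + 1764)/49438 = -35322*1/49438 = -17661/24719 ≈ -0.71447)
r = -24719/17661 (r = 1/(-17661/24719) = -24719/17661 ≈ -1.3996)
1/r = 1/(-24719/17661) = -17661/24719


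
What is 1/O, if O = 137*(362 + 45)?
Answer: 1/55759 ≈ 1.7934e-5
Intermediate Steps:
O = 55759 (O = 137*407 = 55759)
1/O = 1/55759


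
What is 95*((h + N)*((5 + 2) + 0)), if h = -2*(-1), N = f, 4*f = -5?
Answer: 1995/4 ≈ 498.75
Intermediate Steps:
f = -5/4 (f = (¼)*(-5) = -5/4 ≈ -1.2500)
N = -5/4 ≈ -1.2500
h = 2
95*((h + N)*((5 + 2) + 0)) = 95*((2 - 5/4)*((5 + 2) + 0)) = 95*(3*(7 + 0)/4) = 95*((¾)*7) = 95*(21/4) = 1995/4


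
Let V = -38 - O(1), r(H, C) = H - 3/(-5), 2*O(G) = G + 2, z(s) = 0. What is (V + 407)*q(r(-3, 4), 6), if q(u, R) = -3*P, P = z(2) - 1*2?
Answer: 2205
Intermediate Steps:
O(G) = 1 + G/2 (O(G) = (G + 2)/2 = (2 + G)/2 = 1 + G/2)
P = -2 (P = 0 - 1*2 = 0 - 2 = -2)
r(H, C) = ⅗ + H (r(H, C) = H - 3*(-1)/5 = H - 1*(-⅗) = H + ⅗ = ⅗ + H)
q(u, R) = 6 (q(u, R) = -3*(-2) = 6)
V = -79/2 (V = -38 - (1 + (½)*1) = -38 - (1 + ½) = -38 - 1*3/2 = -38 - 3/2 = -79/2 ≈ -39.500)
(V + 407)*q(r(-3, 4), 6) = (-79/2 + 407)*6 = (735/2)*6 = 2205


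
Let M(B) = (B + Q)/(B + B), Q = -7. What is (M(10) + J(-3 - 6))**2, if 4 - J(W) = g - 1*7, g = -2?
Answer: 69169/400 ≈ 172.92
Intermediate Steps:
J(W) = 13 (J(W) = 4 - (-2 - 1*7) = 4 - (-2 - 7) = 4 - 1*(-9) = 4 + 9 = 13)
M(B) = (-7 + B)/(2*B) (M(B) = (B - 7)/(B + B) = (-7 + B)/((2*B)) = (-7 + B)*(1/(2*B)) = (-7 + B)/(2*B))
(M(10) + J(-3 - 6))**2 = ((1/2)*(-7 + 10)/10 + 13)**2 = ((1/2)*(1/10)*3 + 13)**2 = (3/20 + 13)**2 = (263/20)**2 = 69169/400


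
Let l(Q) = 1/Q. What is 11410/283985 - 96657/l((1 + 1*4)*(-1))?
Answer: 27449140427/56797 ≈ 4.8329e+5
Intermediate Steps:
11410/283985 - 96657/l((1 + 1*4)*(-1)) = 11410/283985 - 96657*(1 + 1*4)*(-1) = 11410*(1/283985) - 96657*(1 + 4)*(-1) = 2282/56797 - 96657*5*(-1) = 2282/56797 - 96657/(1/(-5)) = 2282/56797 - 96657/(-⅕) = 2282/56797 - 96657*(-5) = 2282/56797 + 483285 = 27449140427/56797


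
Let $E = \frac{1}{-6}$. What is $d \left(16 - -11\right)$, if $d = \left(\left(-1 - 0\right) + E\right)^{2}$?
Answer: $\frac{147}{4} \approx 36.75$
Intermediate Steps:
$E = - \frac{1}{6} \approx -0.16667$
$d = \frac{49}{36}$ ($d = \left(\left(-1 - 0\right) - \frac{1}{6}\right)^{2} = \left(\left(-1 + 0\right) - \frac{1}{6}\right)^{2} = \left(-1 - \frac{1}{6}\right)^{2} = \left(- \frac{7}{6}\right)^{2} = \frac{49}{36} \approx 1.3611$)
$d \left(16 - -11\right) = \frac{49 \left(16 - -11\right)}{36} = \frac{49 \left(16 + 11\right)}{36} = \frac{49}{36} \cdot 27 = \frac{147}{4}$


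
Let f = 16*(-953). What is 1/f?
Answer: -1/15248 ≈ -6.5582e-5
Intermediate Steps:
f = -15248
1/f = 1/(-15248) = -1/15248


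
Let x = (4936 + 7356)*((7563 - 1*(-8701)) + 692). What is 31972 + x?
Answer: 208455124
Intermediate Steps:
x = 208423152 (x = 12292*((7563 + 8701) + 692) = 12292*(16264 + 692) = 12292*16956 = 208423152)
31972 + x = 31972 + 208423152 = 208455124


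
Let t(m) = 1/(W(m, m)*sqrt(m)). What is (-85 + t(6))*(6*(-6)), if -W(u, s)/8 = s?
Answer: 3060 + sqrt(6)/8 ≈ 3060.3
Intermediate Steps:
W(u, s) = -8*s
t(m) = -1/(8*m**(3/2)) (t(m) = 1/((-8*m)*sqrt(m)) = 1/(-8*m**(3/2)) = -1/(8*m**(3/2)))
(-85 + t(6))*(6*(-6)) = (-85 - sqrt(6)/288)*(6*(-6)) = (-85 - sqrt(6)/288)*(-36) = 3060 + sqrt(6)/8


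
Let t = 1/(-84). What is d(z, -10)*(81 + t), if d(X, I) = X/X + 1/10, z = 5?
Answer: 74833/840 ≈ 89.087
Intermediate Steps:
d(X, I) = 11/10 (d(X, I) = 1 + 1*(⅒) = 1 + ⅒ = 11/10)
t = -1/84 ≈ -0.011905
d(z, -10)*(81 + t) = 11*(81 - 1/84)/10 = (11/10)*(6803/84) = 74833/840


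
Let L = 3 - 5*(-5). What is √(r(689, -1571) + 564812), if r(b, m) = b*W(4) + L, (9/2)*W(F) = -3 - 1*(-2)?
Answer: 7*√103718/3 ≈ 751.46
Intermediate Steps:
W(F) = -2/9 (W(F) = 2*(-3 - 1*(-2))/9 = 2*(-3 + 2)/9 = (2/9)*(-1) = -2/9)
L = 28 (L = 3 + 25 = 28)
r(b, m) = 28 - 2*b/9 (r(b, m) = b*(-2/9) + 28 = -2*b/9 + 28 = 28 - 2*b/9)
√(r(689, -1571) + 564812) = √((28 - 2/9*689) + 564812) = √((28 - 1378/9) + 564812) = √(-1126/9 + 564812) = √(5082182/9) = 7*√103718/3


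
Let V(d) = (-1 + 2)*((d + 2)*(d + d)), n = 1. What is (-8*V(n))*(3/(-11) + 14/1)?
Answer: -7248/11 ≈ -658.91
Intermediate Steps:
V(d) = 2*d*(2 + d) (V(d) = 1*((2 + d)*(2*d)) = 1*(2*d*(2 + d)) = 2*d*(2 + d))
(-8*V(n))*(3/(-11) + 14/1) = (-16*(2 + 1))*(3/(-11) + 14/1) = (-16*3)*(3*(-1/11) + 14*1) = (-8*6)*(-3/11 + 14) = -48*151/11 = -7248/11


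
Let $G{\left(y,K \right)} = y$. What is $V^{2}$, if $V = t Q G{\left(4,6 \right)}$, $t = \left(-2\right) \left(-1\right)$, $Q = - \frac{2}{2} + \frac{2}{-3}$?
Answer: $\frac{1600}{9} \approx 177.78$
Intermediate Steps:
$Q = - \frac{5}{3}$ ($Q = \left(-2\right) \frac{1}{2} + 2 \left(- \frac{1}{3}\right) = -1 - \frac{2}{3} = - \frac{5}{3} \approx -1.6667$)
$t = 2$
$V = - \frac{40}{3}$ ($V = 2 \left(- \frac{5}{3}\right) 4 = \left(- \frac{10}{3}\right) 4 = - \frac{40}{3} \approx -13.333$)
$V^{2} = \left(- \frac{40}{3}\right)^{2} = \frac{1600}{9}$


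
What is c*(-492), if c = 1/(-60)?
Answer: 41/5 ≈ 8.2000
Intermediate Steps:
c = -1/60 ≈ -0.016667
c*(-492) = -1/60*(-492) = 41/5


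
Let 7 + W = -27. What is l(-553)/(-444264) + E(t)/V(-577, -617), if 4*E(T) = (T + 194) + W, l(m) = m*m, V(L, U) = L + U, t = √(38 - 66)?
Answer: -63817751/88408536 - I*√7/2388 ≈ -0.72185 - 0.0011079*I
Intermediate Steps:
W = -34 (W = -7 - 27 = -34)
t = 2*I*√7 (t = √(-28) = 2*I*√7 ≈ 5.2915*I)
l(m) = m²
E(T) = 40 + T/4 (E(T) = ((T + 194) - 34)/4 = ((194 + T) - 34)/4 = (160 + T)/4 = 40 + T/4)
l(-553)/(-444264) + E(t)/V(-577, -617) = (-553)²/(-444264) + (40 + (2*I*√7)/4)/(-577 - 617) = 305809*(-1/444264) + (40 + I*√7/2)/(-1194) = -305809/444264 + (40 + I*√7/2)*(-1/1194) = -305809/444264 + (-20/597 - I*√7/2388) = -63817751/88408536 - I*√7/2388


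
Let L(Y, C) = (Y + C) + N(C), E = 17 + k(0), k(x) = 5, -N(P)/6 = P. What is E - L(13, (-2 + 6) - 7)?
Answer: -6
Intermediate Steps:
N(P) = -6*P
E = 22 (E = 17 + 5 = 22)
L(Y, C) = Y - 5*C (L(Y, C) = (Y + C) - 6*C = (C + Y) - 6*C = Y - 5*C)
E - L(13, (-2 + 6) - 7) = 22 - (13 - 5*((-2 + 6) - 7)) = 22 - (13 - 5*(4 - 7)) = 22 - (13 - 5*(-3)) = 22 - (13 + 15) = 22 - 1*28 = 22 - 28 = -6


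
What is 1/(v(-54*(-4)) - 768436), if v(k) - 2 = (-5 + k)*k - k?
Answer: -1/723074 ≈ -1.3830e-6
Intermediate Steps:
v(k) = 2 - k + k*(-5 + k) (v(k) = 2 + ((-5 + k)*k - k) = 2 + (k*(-5 + k) - k) = 2 + (-k + k*(-5 + k)) = 2 - k + k*(-5 + k))
1/(v(-54*(-4)) - 768436) = 1/((2 + (-54*(-4))² - (-324)*(-4)) - 768436) = 1/((2 + 216² - 6*216) - 768436) = 1/((2 + 46656 - 1296) - 768436) = 1/(45362 - 768436) = 1/(-723074) = -1/723074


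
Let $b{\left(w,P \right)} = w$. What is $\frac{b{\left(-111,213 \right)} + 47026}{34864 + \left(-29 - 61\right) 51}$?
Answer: $\frac{46915}{30274} \approx 1.5497$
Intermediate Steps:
$\frac{b{\left(-111,213 \right)} + 47026}{34864 + \left(-29 - 61\right) 51} = \frac{-111 + 47026}{34864 + \left(-29 - 61\right) 51} = \frac{46915}{34864 - 4590} = \frac{46915}{30274}$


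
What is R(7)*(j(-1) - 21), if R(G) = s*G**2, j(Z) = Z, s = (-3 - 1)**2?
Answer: -17248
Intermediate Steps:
s = 16 (s = (-4)**2 = 16)
R(G) = 16*G**2
R(7)*(j(-1) - 21) = (16*7**2)*(-1 - 21) = (16*49)*(-22) = 784*(-22) = -17248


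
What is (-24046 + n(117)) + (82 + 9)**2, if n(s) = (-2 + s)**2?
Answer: -2540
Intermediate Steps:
(-24046 + n(117)) + (82 + 9)**2 = (-24046 + (-2 + 117)**2) + (82 + 9)**2 = (-24046 + 115**2) + 91**2 = (-24046 + 13225) + 8281 = -10821 + 8281 = -2540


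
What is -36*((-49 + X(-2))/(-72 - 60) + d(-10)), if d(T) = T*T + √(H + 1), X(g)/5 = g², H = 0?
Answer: -40083/11 ≈ -3643.9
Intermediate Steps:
X(g) = 5*g²
d(T) = 1 + T² (d(T) = T*T + √(0 + 1) = T² + √1 = T² + 1 = 1 + T²)
-36*((-49 + X(-2))/(-72 - 60) + d(-10)) = -36*((-49 + 5*(-2)²)/(-72 - 60) + (1 + (-10)²)) = -36*((-49 + 5*4)/(-132) + (1 + 100)) = -36*((-49 + 20)*(-1/132) + 101) = -36*(-29*(-1/132) + 101) = -36*(29/132 + 101) = -36*13361/132 = -40083/11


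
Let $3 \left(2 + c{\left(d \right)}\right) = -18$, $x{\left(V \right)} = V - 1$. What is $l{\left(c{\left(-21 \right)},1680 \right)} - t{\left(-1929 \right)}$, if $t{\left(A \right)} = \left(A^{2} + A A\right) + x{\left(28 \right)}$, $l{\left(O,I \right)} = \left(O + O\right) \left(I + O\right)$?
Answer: $-7468861$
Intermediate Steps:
$x{\left(V \right)} = -1 + V$ ($x{\left(V \right)} = V - 1 = -1 + V$)
$c{\left(d \right)} = -8$ ($c{\left(d \right)} = -2 + \frac{1}{3} \left(-18\right) = -2 - 6 = -8$)
$l{\left(O,I \right)} = 2 O \left(I + O\right)$
$t{\left(A \right)} = 27 + 2 A^{2}$ ($t{\left(A \right)} = \left(A^{2} + A A\right) + \left(-1 + 28\right) = \left(A^{2} + A^{2}\right) + 27 = 2 A^{2} + 27 = 27 + 2 A^{2}$)
$l{\left(c{\left(-21 \right)},1680 \right)} - t{\left(-1929 \right)} = 2 \left(-8\right) \left(1680 - 8\right) - \left(27 + 2 \left(-1929\right)^{2}\right) = 2 \left(-8\right) 1672 - \left(27 + 2 \cdot 3721041\right) = -26752 - \left(27 + 7442082\right) = -26752 - 7442109 = -7468861$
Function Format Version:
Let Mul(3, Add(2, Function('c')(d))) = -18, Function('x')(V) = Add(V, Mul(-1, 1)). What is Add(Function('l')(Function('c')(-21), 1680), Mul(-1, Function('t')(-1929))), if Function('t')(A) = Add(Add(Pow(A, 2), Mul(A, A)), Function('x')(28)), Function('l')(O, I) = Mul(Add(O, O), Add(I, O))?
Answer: -7468861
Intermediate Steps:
Function('x')(V) = Add(-1, V) (Function('x')(V) = Add(V, -1) = Add(-1, V))
Function('c')(d) = -8 (Function('c')(d) = Add(-2, Mul(Rational(1, 3), -18)) = Add(-2, -6) = -8)
Function('l')(O, I) = Mul(2, O, Add(I, O)) (Function('l')(O, I) = Mul(Mul(2, O), Add(I, O)) = Mul(2, O, Add(I, O)))
Function('t')(A) = Add(27, Mul(2, Pow(A, 2))) (Function('t')(A) = Add(Add(Pow(A, 2), Mul(A, A)), Add(-1, 28)) = Add(Add(Pow(A, 2), Pow(A, 2)), 27) = Add(Mul(2, Pow(A, 2)), 27) = Add(27, Mul(2, Pow(A, 2))))
Add(Function('l')(Function('c')(-21), 1680), Mul(-1, Function('t')(-1929))) = Add(Mul(2, -8, Add(1680, -8)), Mul(-1, Add(27, Mul(2, Pow(-1929, 2))))) = Add(Mul(2, -8, 1672), Mul(-1, Add(27, Mul(2, 3721041)))) = Add(-26752, Mul(-1, Add(27, 7442082))) = Add(-26752, Mul(-1, 7442109)) = Add(-26752, -7442109) = -7468861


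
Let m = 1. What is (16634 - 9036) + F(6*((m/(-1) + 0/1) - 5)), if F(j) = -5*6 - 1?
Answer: 7567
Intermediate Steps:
F(j) = -31 (F(j) = -30 - 1 = -31)
(16634 - 9036) + F(6*((m/(-1) + 0/1) - 5)) = (16634 - 9036) - 31 = 7598 - 31 = 7567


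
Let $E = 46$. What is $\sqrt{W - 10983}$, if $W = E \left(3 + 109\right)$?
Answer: $7 i \sqrt{119} \approx 76.361 i$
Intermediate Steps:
$W = 5152$ ($W = 46 \left(3 + 109\right) = 46 \cdot 112 = 5152$)
$\sqrt{W - 10983} = \sqrt{5152 - 10983} = \sqrt{-5831} = 7 i \sqrt{119}$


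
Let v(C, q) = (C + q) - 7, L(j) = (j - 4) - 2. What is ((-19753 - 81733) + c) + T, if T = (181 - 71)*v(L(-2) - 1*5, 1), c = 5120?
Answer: -98456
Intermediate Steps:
L(j) = -6 + j (L(j) = (-4 + j) - 2 = -6 + j)
v(C, q) = -7 + C + q
T = -2090 (T = (181 - 71)*(-7 + ((-6 - 2) - 1*5) + 1) = 110*(-7 + (-8 - 5) + 1) = 110*(-7 - 13 + 1) = 110*(-19) = -2090)
((-19753 - 81733) + c) + T = ((-19753 - 81733) + 5120) - 2090 = (-101486 + 5120) - 2090 = -96366 - 2090 = -98456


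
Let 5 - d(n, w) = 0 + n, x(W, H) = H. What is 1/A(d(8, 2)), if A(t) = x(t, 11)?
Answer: 1/11 ≈ 0.090909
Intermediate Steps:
d(n, w) = 5 - n (d(n, w) = 5 - (0 + n) = 5 - n)
A(t) = 11
1/A(d(8, 2)) = 1/11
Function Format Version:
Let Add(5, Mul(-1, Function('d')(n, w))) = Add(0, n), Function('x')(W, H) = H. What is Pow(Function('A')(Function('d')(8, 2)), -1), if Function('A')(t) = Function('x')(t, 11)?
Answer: Rational(1, 11) ≈ 0.090909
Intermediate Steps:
Function('d')(n, w) = Add(5, Mul(-1, n)) (Function('d')(n, w) = Add(5, Mul(-1, Add(0, n))) = Add(5, Mul(-1, n)))
Function('A')(t) = 11
Pow(Function('A')(Function('d')(8, 2)), -1) = Pow(11, -1) = Rational(1, 11)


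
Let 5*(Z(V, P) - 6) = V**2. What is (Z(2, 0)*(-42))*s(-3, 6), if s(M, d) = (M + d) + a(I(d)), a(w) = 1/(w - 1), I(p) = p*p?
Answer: -21624/25 ≈ -864.96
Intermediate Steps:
I(p) = p**2
a(w) = 1/(-1 + w)
s(M, d) = M + d + 1/(-1 + d**2) (s(M, d) = (M + d) + 1/(-1 + d**2) = M + d + 1/(-1 + d**2))
Z(V, P) = 6 + V**2/5
(Z(2, 0)*(-42))*s(-3, 6) = ((6 + (1/5)*2**2)*(-42))*((1 + (-1 + 6**2)*(-3 + 6))/(-1 + 6**2)) = ((6 + (1/5)*4)*(-42))*((1 + (-1 + 36)*3)/(-1 + 36)) = ((6 + 4/5)*(-42))*((1 + 35*3)/35) = ((34/5)*(-42))*((1 + 105)/35) = -204*106/25 = -1428/5*106/35 = -21624/25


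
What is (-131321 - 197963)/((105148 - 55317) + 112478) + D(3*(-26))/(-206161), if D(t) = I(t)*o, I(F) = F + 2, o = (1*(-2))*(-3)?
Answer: -67811505820/33461785749 ≈ -2.0265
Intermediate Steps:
o = 6 (o = -2*(-3) = 6)
I(F) = 2 + F
D(t) = 12 + 6*t (D(t) = (2 + t)*6 = 12 + 6*t)
(-131321 - 197963)/((105148 - 55317) + 112478) + D(3*(-26))/(-206161) = (-131321 - 197963)/((105148 - 55317) + 112478) + (12 + 6*(3*(-26)))/(-206161) = -329284/(49831 + 112478) + (12 + 6*(-78))*(-1/206161) = -329284/162309 + (12 - 468)*(-1/206161) = -329284*1/162309 - 456*(-1/206161) = -329284/162309 + 456/206161 = -67811505820/33461785749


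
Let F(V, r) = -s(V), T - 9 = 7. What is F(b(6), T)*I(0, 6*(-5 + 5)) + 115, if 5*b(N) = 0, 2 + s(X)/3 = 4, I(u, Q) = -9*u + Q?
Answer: 115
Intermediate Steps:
I(u, Q) = Q - 9*u
s(X) = 6 (s(X) = -6 + 3*4 = -6 + 12 = 6)
T = 16 (T = 9 + 7 = 16)
b(N) = 0 (b(N) = (⅕)*0 = 0)
F(V, r) = -6 (F(V, r) = -1*6 = -6)
F(b(6), T)*I(0, 6*(-5 + 5)) + 115 = -6*(6*(-5 + 5) - 9*0) + 115 = -6*(6*0 + 0) + 115 = -6*(0 + 0) + 115 = -6*0 + 115 = 0 + 115 = 115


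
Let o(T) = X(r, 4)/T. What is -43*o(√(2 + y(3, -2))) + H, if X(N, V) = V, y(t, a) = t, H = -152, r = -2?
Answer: -152 - 172*√5/5 ≈ -228.92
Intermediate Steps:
o(T) = 4/T
-43*o(√(2 + y(3, -2))) + H = -172/(√(2 + 3)) - 152 = -172/(√5) - 152 = -172*√5/5 - 152 = -152 - 172*√5/5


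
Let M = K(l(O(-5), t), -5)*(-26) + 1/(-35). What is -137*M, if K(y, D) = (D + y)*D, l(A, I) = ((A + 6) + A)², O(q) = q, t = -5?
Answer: -6856713/35 ≈ -1.9591e+5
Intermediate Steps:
l(A, I) = (6 + 2*A)² (l(A, I) = ((6 + A) + A)² = (6 + 2*A)²)
K(y, D) = D*(D + y)
M = 50049/35 (M = -5*(-5 + 4*(3 - 5)²)*(-26) + 1/(-35) = -5*(-5 + 4*(-2)²)*(-26) - 1/35 = -5*(-5 + 4*4)*(-26) - 1/35 = -5*(-5 + 16)*(-26) - 1/35 = -5*11*(-26) - 1/35 = -55*(-26) - 1/35 = 1430 - 1/35 = 50049/35 ≈ 1430.0)
-137*M = -137*50049/35 = -6856713/35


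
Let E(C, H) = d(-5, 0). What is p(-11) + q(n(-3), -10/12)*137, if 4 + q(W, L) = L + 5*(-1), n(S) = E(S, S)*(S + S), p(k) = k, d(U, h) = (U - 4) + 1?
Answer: -8149/6 ≈ -1358.2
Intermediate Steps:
d(U, h) = -3 + U (d(U, h) = (-4 + U) + 1 = -3 + U)
E(C, H) = -8 (E(C, H) = -3 - 5 = -8)
n(S) = -16*S (n(S) = -8*(S + S) = -16*S)
q(W, L) = -9 + L (q(W, L) = -4 + (L + 5*(-1)) = -4 + (L - 5) = -4 + (-5 + L) = -9 + L)
p(-11) + q(n(-3), -10/12)*137 = -11 + (-9 - 10/12)*137 = -11 + (-9 - 10*1/12)*137 = -11 + (-9 - ⅚)*137 = -11 - 59/6*137 = -11 - 8083/6 = -8149/6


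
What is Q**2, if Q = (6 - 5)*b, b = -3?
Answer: 9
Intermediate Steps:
Q = -3 (Q = (6 - 5)*(-3) = 1*(-3) = -3)
Q**2 = (-3)**2 = 9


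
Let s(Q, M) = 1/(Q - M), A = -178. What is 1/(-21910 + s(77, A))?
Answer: -255/5587049 ≈ -4.5641e-5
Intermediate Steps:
1/(-21910 + s(77, A)) = 1/(-21910 - 1/(-178 - 1*77)) = 1/(-21910 - 1/(-178 - 77)) = 1/(-21910 - 1/(-255)) = 1/(-21910 - 1*(-1/255)) = 1/(-21910 + 1/255) = 1/(-5587049/255) = -255/5587049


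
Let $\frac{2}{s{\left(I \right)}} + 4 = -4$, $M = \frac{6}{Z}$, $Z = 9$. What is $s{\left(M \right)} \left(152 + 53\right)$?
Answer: $- \frac{205}{4} \approx -51.25$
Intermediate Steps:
$M = \frac{2}{3}$ ($M = \frac{6}{9} = 6 \cdot \frac{1}{9} = \frac{2}{3} \approx 0.66667$)
$s{\left(I \right)} = - \frac{1}{4}$ ($s{\left(I \right)} = \frac{2}{-4 - 4} = \frac{2}{-8} = 2 \left(- \frac{1}{8}\right) = - \frac{1}{4}$)
$s{\left(M \right)} \left(152 + 53\right) = - \frac{152 + 53}{4} = \left(- \frac{1}{4}\right) 205 = - \frac{205}{4}$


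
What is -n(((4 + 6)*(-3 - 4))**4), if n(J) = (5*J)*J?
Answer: -2882400500000000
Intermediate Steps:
n(J) = 5*J**2
-n(((4 + 6)*(-3 - 4))**4) = -5*(((4 + 6)*(-3 - 4))**4)**2 = -5*((10*(-7))**4)**2 = -5*((-70)**4)**2 = -5*24010000**2 = -5*576480100000000 = -1*2882400500000000 = -2882400500000000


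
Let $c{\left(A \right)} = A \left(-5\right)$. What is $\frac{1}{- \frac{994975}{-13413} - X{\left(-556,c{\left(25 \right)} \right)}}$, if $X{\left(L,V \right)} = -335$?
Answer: $\frac{13413}{5488330} \approx 0.0024439$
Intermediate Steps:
$c{\left(A \right)} = - 5 A$
$\frac{1}{- \frac{994975}{-13413} - X{\left(-556,c{\left(25 \right)} \right)}} = \frac{1}{- \frac{994975}{-13413} - -335} = \frac{1}{\left(-994975\right) \left(- \frac{1}{13413}\right) + 335} = \frac{1}{\frac{994975}{13413} + 335} = \frac{1}{\frac{5488330}{13413}} = \frac{13413}{5488330}$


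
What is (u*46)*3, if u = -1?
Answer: -138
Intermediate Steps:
(u*46)*3 = -1*46*3 = -46*3 = -138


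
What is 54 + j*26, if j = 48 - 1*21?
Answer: 756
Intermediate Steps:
j = 27 (j = 48 - 21 = 27)
54 + j*26 = 54 + 27*26 = 54 + 702 = 756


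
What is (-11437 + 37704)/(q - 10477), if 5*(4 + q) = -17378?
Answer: -131335/69783 ≈ -1.8820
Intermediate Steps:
q = -17398/5 (q = -4 + (1/5)*(-17378) = -4 - 17378/5 = -17398/5 ≈ -3479.6)
(-11437 + 37704)/(q - 10477) = (-11437 + 37704)/(-17398/5 - 10477) = 26267/(-69783/5) = 26267*(-5/69783) = -131335/69783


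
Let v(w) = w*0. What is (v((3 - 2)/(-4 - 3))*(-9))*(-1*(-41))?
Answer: 0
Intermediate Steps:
v(w) = 0
(v((3 - 2)/(-4 - 3))*(-9))*(-1*(-41)) = (0*(-9))*(-1*(-41)) = 0*41 = 0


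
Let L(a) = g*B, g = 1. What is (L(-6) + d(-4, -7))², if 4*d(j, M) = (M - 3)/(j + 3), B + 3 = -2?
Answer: 25/4 ≈ 6.2500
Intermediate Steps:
B = -5 (B = -3 - 2 = -5)
L(a) = -5 (L(a) = 1*(-5) = -5)
d(j, M) = (-3 + M)/(4*(3 + j)) (d(j, M) = ((M - 3)/(j + 3))/4 = ((-3 + M)/(3 + j))/4 = (-3 + M)/(4*(3 + j)))
(L(-6) + d(-4, -7))² = (-5 + (-3 - 7)/(4*(3 - 4)))² = (-5 + (¼)*(-10)/(-1))² = (-5 + (¼)*(-1)*(-10))² = (-5 + 5/2)² = (-5/2)² = 25/4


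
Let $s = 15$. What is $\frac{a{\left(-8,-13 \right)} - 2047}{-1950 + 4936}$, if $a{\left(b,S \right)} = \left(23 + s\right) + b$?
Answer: $- \frac{2017}{2986} \approx -0.67549$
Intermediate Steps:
$a{\left(b,S \right)} = 38 + b$ ($a{\left(b,S \right)} = \left(23 + 15\right) + b = 38 + b$)
$\frac{a{\left(-8,-13 \right)} - 2047}{-1950 + 4936} = \frac{\left(38 - 8\right) - 2047}{-1950 + 4936} = \frac{30 - 2047}{2986} = \left(-2017\right) \frac{1}{2986} = - \frac{2017}{2986}$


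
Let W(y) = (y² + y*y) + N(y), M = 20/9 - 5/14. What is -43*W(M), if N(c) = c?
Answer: -1505645/3969 ≈ -379.35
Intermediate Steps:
M = 235/126 (M = 20*(⅑) - 5*1/14 = 20/9 - 5/14 = 235/126 ≈ 1.8651)
W(y) = y + 2*y² (W(y) = (y² + y*y) + y = (y² + y²) + y = 2*y² + y = y + 2*y²)
-43*W(M) = -10105*(1 + 2*(235/126))/126 = -10105*(1 + 235/63)/126 = -10105*298/(126*63) = -43*35015/3969 = -1505645/3969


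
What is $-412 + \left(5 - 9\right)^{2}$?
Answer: $-396$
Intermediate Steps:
$-412 + \left(5 - 9\right)^{2} = -412 + \left(-4\right)^{2} = -412 + 16 = -396$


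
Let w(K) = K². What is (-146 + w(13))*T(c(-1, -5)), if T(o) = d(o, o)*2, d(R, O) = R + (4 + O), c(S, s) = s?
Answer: -276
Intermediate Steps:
d(R, O) = 4 + O + R
T(o) = 8 + 4*o (T(o) = (4 + o + o)*2 = (4 + 2*o)*2 = 8 + 4*o)
(-146 + w(13))*T(c(-1, -5)) = (-146 + 13²)*(8 + 4*(-5)) = (-146 + 169)*(8 - 20) = 23*(-12) = -276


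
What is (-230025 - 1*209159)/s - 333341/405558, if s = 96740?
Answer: -52590498253/9808420230 ≈ -5.3618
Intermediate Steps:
(-230025 - 1*209159)/s - 333341/405558 = (-230025 - 1*209159)/96740 - 333341/405558 = (-230025 - 209159)*(1/96740) - 333341*1/405558 = -439184*1/96740 - 333341/405558 = -109796/24185 - 333341/405558 = -52590498253/9808420230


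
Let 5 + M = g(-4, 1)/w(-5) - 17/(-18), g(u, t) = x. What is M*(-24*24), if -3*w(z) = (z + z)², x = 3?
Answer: 59696/25 ≈ 2387.8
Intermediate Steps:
w(z) = -4*z²/3 (w(z) = -(z + z)²/3 = -4*z²/3)
g(u, t) = 3
M = -3731/900 (M = -5 + (3/((-4/3*(-5)²)) - 17/(-18)) = -5 + (3/((-4/3*25)) - 17*(-1/18)) = -5 + (3/(-100/3) + 17/18) = -5 + (3*(-3/100) + 17/18) = -5 + (-9/100 + 17/18) = -5 + 769/900 = -3731/900 ≈ -4.1456)
M*(-24*24) = -(-7462)*24/75 = -3731/900*(-576) = 59696/25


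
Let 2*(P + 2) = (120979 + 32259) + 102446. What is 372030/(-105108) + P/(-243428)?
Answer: -228069135/56110154 ≈ -4.0647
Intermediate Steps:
P = 127840 (P = -2 + ((120979 + 32259) + 102446)/2 = -2 + (153238 + 102446)/2 = -2 + (½)*255684 = -2 + 127842 = 127840)
372030/(-105108) + P/(-243428) = 372030/(-105108) + 127840/(-243428) = 372030*(-1/105108) + 127840*(-1/243428) = -62005/17518 - 31960/60857 = -228069135/56110154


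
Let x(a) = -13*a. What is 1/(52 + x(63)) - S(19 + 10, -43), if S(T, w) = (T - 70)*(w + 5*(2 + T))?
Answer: 3522063/767 ≈ 4592.0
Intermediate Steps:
S(T, w) = (-70 + T)*(10 + w + 5*T) (S(T, w) = (-70 + T)*(w + (10 + 5*T)) = (-70 + T)*(10 + w + 5*T))
1/(52 + x(63)) - S(19 + 10, -43) = 1/(52 - 13*63) - (-700 - 340*(19 + 10) - 70*(-43) + 5*(19 + 10)² + (19 + 10)*(-43)) = 1/(52 - 819) - (-700 - 340*29 + 3010 + 5*29² + 29*(-43)) = 1/(-767) - (-700 - 9860 + 3010 + 5*841 - 1247) = -1/767 - (-700 - 9860 + 3010 + 4205 - 1247) = -1/767 - 1*(-4592) = -1/767 + 4592 = 3522063/767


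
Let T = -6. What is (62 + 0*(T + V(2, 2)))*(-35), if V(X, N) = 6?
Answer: -2170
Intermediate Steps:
(62 + 0*(T + V(2, 2)))*(-35) = (62 + 0*(-6 + 6))*(-35) = (62 + 0*0)*(-35) = (62 + 0)*(-35) = 62*(-35) = -2170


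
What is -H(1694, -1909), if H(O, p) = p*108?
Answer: 206172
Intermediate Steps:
H(O, p) = 108*p
-H(1694, -1909) = -108*(-1909) = -1*(-206172) = 206172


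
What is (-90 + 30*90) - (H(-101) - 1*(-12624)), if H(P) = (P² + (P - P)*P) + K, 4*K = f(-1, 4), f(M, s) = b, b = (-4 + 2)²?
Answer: -20216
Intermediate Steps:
b = 4 (b = (-2)² = 4)
f(M, s) = 4
K = 1 (K = (¼)*4 = 1)
H(P) = 1 + P² (H(P) = (P² + (P - P)*P) + 1 = (P² + 0*P) + 1 = (P² + 0) + 1 = P² + 1 = 1 + P²)
(-90 + 30*90) - (H(-101) - 1*(-12624)) = (-90 + 30*90) - ((1 + (-101)²) - 1*(-12624)) = (-90 + 2700) - ((1 + 10201) + 12624) = 2610 - (10202 + 12624) = 2610 - 1*22826 = 2610 - 22826 = -20216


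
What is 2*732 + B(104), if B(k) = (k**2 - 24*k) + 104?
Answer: 9888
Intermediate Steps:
B(k) = 104 + k**2 - 24*k
2*732 + B(104) = 2*732 + (104 + 104**2 - 24*104) = 1464 + (104 + 10816 - 2496) = 1464 + 8424 = 9888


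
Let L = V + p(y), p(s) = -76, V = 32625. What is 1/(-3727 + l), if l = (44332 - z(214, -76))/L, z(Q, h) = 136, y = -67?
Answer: -32549/121265927 ≈ -0.00026841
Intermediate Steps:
L = 32549 (L = 32625 - 76 = 32549)
l = 44196/32549 (l = (44332 - 1*136)/32549 = (44332 - 136)*(1/32549) = 44196*(1/32549) = 44196/32549 ≈ 1.3578)
1/(-3727 + l) = 1/(-3727 + 44196/32549) = 1/(-121265927/32549) = -32549/121265927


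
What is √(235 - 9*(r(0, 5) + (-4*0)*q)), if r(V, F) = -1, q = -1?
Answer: 2*√61 ≈ 15.620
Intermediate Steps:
√(235 - 9*(r(0, 5) + (-4*0)*q)) = √(235 - 9*(-1 - 4*0*(-1))) = √(235 - 9*(-1 + 0*(-1))) = √(235 - 9*(-1 + 0)) = √(235 - 9*(-1)) = √(235 + 9) = √244 = 2*√61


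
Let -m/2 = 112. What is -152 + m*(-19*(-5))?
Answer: -21432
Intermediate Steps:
m = -224 (m = -2*112 = -224)
-152 + m*(-19*(-5)) = -152 - (-4256)*(-5) = -152 - 224*95 = -152 - 21280 = -21432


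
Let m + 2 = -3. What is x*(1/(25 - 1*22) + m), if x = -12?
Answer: 56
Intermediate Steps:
m = -5 (m = -2 - 3 = -5)
x*(1/(25 - 1*22) + m) = -12*(1/(25 - 1*22) - 5) = -12*(1/(25 - 22) - 5) = -12*(1/3 - 5) = -12*(⅓ - 5) = -12*(-14/3) = 56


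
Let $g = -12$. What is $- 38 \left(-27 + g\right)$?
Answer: $1482$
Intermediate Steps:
$- 38 \left(-27 + g\right) = - 38 \left(-27 - 12\right) = \left(-38\right) \left(-39\right) = 1482$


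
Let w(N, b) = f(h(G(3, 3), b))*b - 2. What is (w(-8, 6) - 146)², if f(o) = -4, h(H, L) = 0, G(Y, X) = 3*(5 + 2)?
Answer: 29584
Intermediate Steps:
G(Y, X) = 21 (G(Y, X) = 3*7 = 21)
w(N, b) = -2 - 4*b (w(N, b) = -4*b - 2 = -2 - 4*b)
(w(-8, 6) - 146)² = ((-2 - 4*6) - 146)² = ((-2 - 24) - 146)² = (-26 - 146)² = (-172)² = 29584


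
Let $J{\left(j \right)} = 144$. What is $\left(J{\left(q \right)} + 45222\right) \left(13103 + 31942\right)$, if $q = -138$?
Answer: $2043511470$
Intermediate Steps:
$\left(J{\left(q \right)} + 45222\right) \left(13103 + 31942\right) = \left(144 + 45222\right) \left(13103 + 31942\right) = 45366 \cdot 45045 = 2043511470$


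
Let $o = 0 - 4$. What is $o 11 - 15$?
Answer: $-59$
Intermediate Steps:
$o = -4$
$o 11 - 15 = \left(-4\right) 11 - 15 = -44 - 15 = -59$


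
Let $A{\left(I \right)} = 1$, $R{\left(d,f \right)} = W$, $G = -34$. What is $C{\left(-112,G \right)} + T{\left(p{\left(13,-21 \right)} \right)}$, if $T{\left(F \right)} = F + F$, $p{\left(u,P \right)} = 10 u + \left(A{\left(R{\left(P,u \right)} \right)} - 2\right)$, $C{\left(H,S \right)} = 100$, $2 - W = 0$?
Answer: $358$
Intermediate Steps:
$W = 2$ ($W = 2 - 0 = 2 + 0 = 2$)
$R{\left(d,f \right)} = 2$
$p{\left(u,P \right)} = -1 + 10 u$ ($p{\left(u,P \right)} = 10 u + \left(1 - 2\right) = 10 u - 1 = -1 + 10 u$)
$T{\left(F \right)} = 2 F$
$C{\left(-112,G \right)} + T{\left(p{\left(13,-21 \right)} \right)} = 100 + 2 \left(-1 + 10 \cdot 13\right) = 100 + 2 \left(-1 + 130\right) = 100 + 2 \cdot 129 = 100 + 258 = 358$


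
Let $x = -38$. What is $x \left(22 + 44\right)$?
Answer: $-2508$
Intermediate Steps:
$x \left(22 + 44\right) = - 38 \left(22 + 44\right) = \left(-38\right) 66 = -2508$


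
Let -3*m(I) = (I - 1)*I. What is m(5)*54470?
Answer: -1089400/3 ≈ -3.6313e+5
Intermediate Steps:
m(I) = -I*(-1 + I)/3 (m(I) = -(I - 1)*I/3 = -(-1 + I)*I/3 = -I*(-1 + I)/3)
m(5)*54470 = ((⅓)*5*(1 - 1*5))*54470 = ((⅓)*5*(1 - 5))*54470 = ((⅓)*5*(-4))*54470 = -20/3*54470 = -1089400/3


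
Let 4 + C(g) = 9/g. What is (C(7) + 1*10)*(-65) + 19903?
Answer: 136006/7 ≈ 19429.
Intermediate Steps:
C(g) = -4 + 9/g
(C(7) + 1*10)*(-65) + 19903 = ((-4 + 9/7) + 1*10)*(-65) + 19903 = ((-4 + 9*(⅐)) + 10)*(-65) + 19903 = ((-4 + 9/7) + 10)*(-65) + 19903 = (-19/7 + 10)*(-65) + 19903 = (51/7)*(-65) + 19903 = -3315/7 + 19903 = 136006/7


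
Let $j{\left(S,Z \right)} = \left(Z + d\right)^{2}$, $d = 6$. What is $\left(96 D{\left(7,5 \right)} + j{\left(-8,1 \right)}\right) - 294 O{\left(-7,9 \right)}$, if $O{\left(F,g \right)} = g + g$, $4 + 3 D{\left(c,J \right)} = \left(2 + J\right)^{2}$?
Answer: $-3803$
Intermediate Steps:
$D{\left(c,J \right)} = - \frac{4}{3} + \frac{\left(2 + J\right)^{2}}{3}$
$j{\left(S,Z \right)} = \left(6 + Z\right)^{2}$ ($j{\left(S,Z \right)} = \left(Z + 6\right)^{2} = \left(6 + Z\right)^{2}$)
$O{\left(F,g \right)} = 2 g$
$\left(96 D{\left(7,5 \right)} + j{\left(-8,1 \right)}\right) - 294 O{\left(-7,9 \right)} = \left(96 \cdot \frac{1}{3} \cdot 5 \left(4 + 5\right) + \left(6 + 1\right)^{2}\right) - 294 \cdot 2 \cdot 9 = \left(96 \cdot \frac{1}{3} \cdot 5 \cdot 9 + 7^{2}\right) - 294 \cdot 18 = \left(96 \cdot 15 + 49\right) - 5292 = \left(1440 + 49\right) - 5292 = 1489 - 5292 = -3803$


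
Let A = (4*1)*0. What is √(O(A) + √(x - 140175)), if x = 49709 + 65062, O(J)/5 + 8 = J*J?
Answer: √(-40 + 2*I*√6351) ≈ 7.8844 + 10.108*I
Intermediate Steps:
A = 0 (A = 4*0 = 0)
O(J) = -40 + 5*J² (O(J) = -40 + 5*(J*J) = -40 + 5*J²)
x = 114771
√(O(A) + √(x - 140175)) = √((-40 + 5*0²) + √(114771 - 140175)) = √((-40 + 5*0) + √(-25404)) = √((-40 + 0) + 2*I*√6351) = √(-40 + 2*I*√6351)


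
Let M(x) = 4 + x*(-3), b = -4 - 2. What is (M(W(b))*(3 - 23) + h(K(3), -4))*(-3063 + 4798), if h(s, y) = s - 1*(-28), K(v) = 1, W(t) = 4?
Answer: 327915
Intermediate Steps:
b = -6
M(x) = 4 - 3*x
h(s, y) = 28 + s (h(s, y) = s + 28 = 28 + s)
(M(W(b))*(3 - 23) + h(K(3), -4))*(-3063 + 4798) = ((4 - 3*4)*(3 - 23) + (28 + 1))*(-3063 + 4798) = ((4 - 12)*(-20) + 29)*1735 = (-8*(-20) + 29)*1735 = (160 + 29)*1735 = 189*1735 = 327915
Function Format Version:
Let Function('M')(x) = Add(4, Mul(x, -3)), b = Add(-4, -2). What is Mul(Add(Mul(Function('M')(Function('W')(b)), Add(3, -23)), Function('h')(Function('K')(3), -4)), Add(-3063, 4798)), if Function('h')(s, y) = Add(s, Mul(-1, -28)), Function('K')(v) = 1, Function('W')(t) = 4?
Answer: 327915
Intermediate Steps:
b = -6
Function('M')(x) = Add(4, Mul(-3, x))
Function('h')(s, y) = Add(28, s) (Function('h')(s, y) = Add(s, 28) = Add(28, s))
Mul(Add(Mul(Function('M')(Function('W')(b)), Add(3, -23)), Function('h')(Function('K')(3), -4)), Add(-3063, 4798)) = Mul(Add(Mul(Add(4, Mul(-3, 4)), Add(3, -23)), Add(28, 1)), Add(-3063, 4798)) = Mul(Add(Mul(Add(4, -12), -20), 29), 1735) = Mul(Add(Mul(-8, -20), 29), 1735) = Mul(Add(160, 29), 1735) = Mul(189, 1735) = 327915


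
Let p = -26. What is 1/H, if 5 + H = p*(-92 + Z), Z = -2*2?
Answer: 1/2491 ≈ 0.00040145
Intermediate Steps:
Z = -4
H = 2491 (H = -5 - 26*(-92 - 4) = -5 - 26*(-96) = -5 + 2496 = 2491)
1/H = 1/2491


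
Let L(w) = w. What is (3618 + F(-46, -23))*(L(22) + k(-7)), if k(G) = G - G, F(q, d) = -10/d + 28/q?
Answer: 1830620/23 ≈ 79592.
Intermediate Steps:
k(G) = 0
(3618 + F(-46, -23))*(L(22) + k(-7)) = (3618 + (-10/(-23) + 28/(-46)))*(22 + 0) = (3618 + (-10*(-1/23) + 28*(-1/46)))*22 = (3618 + (10/23 - 14/23))*22 = (3618 - 4/23)*22 = (83210/23)*22 = 1830620/23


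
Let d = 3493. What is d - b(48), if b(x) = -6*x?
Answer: 3781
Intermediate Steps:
d - b(48) = 3493 - (-6)*48 = 3493 - 1*(-288) = 3493 + 288 = 3781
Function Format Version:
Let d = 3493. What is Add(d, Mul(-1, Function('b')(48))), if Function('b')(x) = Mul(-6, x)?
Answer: 3781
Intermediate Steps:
Add(d, Mul(-1, Function('b')(48))) = Add(3493, Mul(-1, Mul(-6, 48))) = Add(3493, Mul(-1, -288)) = Add(3493, 288) = 3781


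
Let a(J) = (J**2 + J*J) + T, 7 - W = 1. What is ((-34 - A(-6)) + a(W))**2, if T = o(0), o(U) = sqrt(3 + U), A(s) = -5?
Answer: (43 + sqrt(3))**2 ≈ 2001.0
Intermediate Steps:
W = 6 (W = 7 - 1*1 = 7 - 1 = 6)
T = sqrt(3) (T = sqrt(3 + 0) = sqrt(3) ≈ 1.7320)
a(J) = sqrt(3) + 2*J**2 (a(J) = (J**2 + J*J) + sqrt(3) = (J**2 + J**2) + sqrt(3) = 2*J**2 + sqrt(3) = sqrt(3) + 2*J**2)
((-34 - A(-6)) + a(W))**2 = ((-34 - 1*(-5)) + (sqrt(3) + 2*6**2))**2 = ((-34 + 5) + (sqrt(3) + 2*36))**2 = (-29 + (sqrt(3) + 72))**2 = (-29 + (72 + sqrt(3)))**2 = (43 + sqrt(3))**2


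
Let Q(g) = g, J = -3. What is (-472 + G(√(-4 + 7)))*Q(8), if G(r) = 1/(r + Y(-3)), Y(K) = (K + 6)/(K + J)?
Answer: -41520/11 + 32*√3/11 ≈ -3769.5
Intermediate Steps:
Y(K) = (6 + K)/(-3 + K) (Y(K) = (K + 6)/(K - 3) = (6 + K)/(-3 + K))
G(r) = 1/(-½ + r) (G(r) = 1/(r + (6 - 3)/(-3 - 3)) = 1/(r + 3/(-6)) = 1/(r - ⅙*3) = 1/(r - ½) = 1/(-½ + r))
(-472 + G(√(-4 + 7)))*Q(8) = (-472 + 2/(-1 + 2*√(-4 + 7)))*8 = (-472 + 2/(-1 + 2*√3))*8 = -3776 + 16/(-1 + 2*√3)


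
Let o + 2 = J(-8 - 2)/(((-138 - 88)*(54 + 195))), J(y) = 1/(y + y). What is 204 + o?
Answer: 227346961/1125480 ≈ 202.00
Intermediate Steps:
J(y) = 1/(2*y)
o = -2250959/1125480 (o = -2 + (1/(2*(-8 - 2)))/(((-138 - 88)*(54 + 195))) = -2 + ((1/2)/(-10))/((-226*249)) = -2 + ((1/2)*(-1/10))/(-56274) = -2 - 1/20*(-1/56274) = -2 + 1/1125480 = -2250959/1125480 ≈ -2.0000)
204 + o = 204 - 2250959/1125480 = 227346961/1125480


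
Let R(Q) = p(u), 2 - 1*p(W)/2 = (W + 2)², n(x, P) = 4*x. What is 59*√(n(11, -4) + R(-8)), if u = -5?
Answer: 59*√30 ≈ 323.16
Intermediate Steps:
p(W) = 4 - 2*(2 + W)² (p(W) = 4 - 2*(W + 2)² = 4 - 2*(2 + W)²)
R(Q) = -14 (R(Q) = 4 - 2*(2 - 5)² = 4 - 2*(-3)² = 4 - 2*9 = 4 - 18 = -14)
59*√(n(11, -4) + R(-8)) = 59*√(4*11 - 14) = 59*√(44 - 14) = 59*√30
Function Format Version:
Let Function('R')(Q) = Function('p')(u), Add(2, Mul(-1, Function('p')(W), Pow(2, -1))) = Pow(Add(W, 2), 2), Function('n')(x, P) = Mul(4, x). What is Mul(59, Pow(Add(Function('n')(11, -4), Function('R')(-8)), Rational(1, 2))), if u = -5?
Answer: Mul(59, Pow(30, Rational(1, 2))) ≈ 323.16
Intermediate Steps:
Function('p')(W) = Add(4, Mul(-2, Pow(Add(2, W), 2))) (Function('p')(W) = Add(4, Mul(-2, Pow(Add(W, 2), 2))) = Add(4, Mul(-2, Pow(Add(2, W), 2))))
Function('R')(Q) = -14 (Function('R')(Q) = Add(4, Mul(-2, Pow(Add(2, -5), 2))) = Add(4, Mul(-2, Pow(-3, 2))) = Add(4, Mul(-2, 9)) = Add(4, -18) = -14)
Mul(59, Pow(Add(Function('n')(11, -4), Function('R')(-8)), Rational(1, 2))) = Mul(59, Pow(Add(Mul(4, 11), -14), Rational(1, 2))) = Mul(59, Pow(Add(44, -14), Rational(1, 2))) = Mul(59, Pow(30, Rational(1, 2)))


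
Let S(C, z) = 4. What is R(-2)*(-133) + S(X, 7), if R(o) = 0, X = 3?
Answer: 4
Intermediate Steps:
R(-2)*(-133) + S(X, 7) = 0*(-133) + 4 = 0 + 4 = 4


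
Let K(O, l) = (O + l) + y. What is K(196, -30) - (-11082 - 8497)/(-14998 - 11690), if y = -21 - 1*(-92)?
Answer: 6305477/26688 ≈ 236.27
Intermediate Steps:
y = 71 (y = -21 + 92 = 71)
K(O, l) = 71 + O + l (K(O, l) = (O + l) + 71 = 71 + O + l)
K(196, -30) - (-11082 - 8497)/(-14998 - 11690) = (71 + 196 - 30) - (-11082 - 8497)/(-14998 - 11690) = 237 - (-19579)/(-26688) = 237 - (-19579)*(-1)/26688 = 237 - 1*19579/26688 = 237 - 19579/26688 = 6305477/26688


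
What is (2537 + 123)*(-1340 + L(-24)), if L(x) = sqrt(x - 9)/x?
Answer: -3564400 - 665*I*sqrt(33)/6 ≈ -3.5644e+6 - 636.69*I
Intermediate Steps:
L(x) = sqrt(-9 + x)/x
(2537 + 123)*(-1340 + L(-24)) = (2537 + 123)*(-1340 + sqrt(-9 - 24)/(-24)) = 2660*(-1340 - I*sqrt(33)/24) = -3564400 - 665*I*sqrt(33)/6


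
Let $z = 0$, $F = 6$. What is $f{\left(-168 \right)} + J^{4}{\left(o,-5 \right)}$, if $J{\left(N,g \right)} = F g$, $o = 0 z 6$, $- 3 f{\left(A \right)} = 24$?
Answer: $809992$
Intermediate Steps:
$f{\left(A \right)} = -8$ ($f{\left(A \right)} = \left(- \frac{1}{3}\right) 24 = -8$)
$o = 0$ ($o = 0 \cdot 0 \cdot 6 = 0 \cdot 6 = 0$)
$J{\left(N,g \right)} = 6 g$
$f{\left(-168 \right)} + J^{4}{\left(o,-5 \right)} = -8 + \left(6 \left(-5\right)\right)^{4} = -8 + \left(-30\right)^{4} = -8 + 810000 = 809992$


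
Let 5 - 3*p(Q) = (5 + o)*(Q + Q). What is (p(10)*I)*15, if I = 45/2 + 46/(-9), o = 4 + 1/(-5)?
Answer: -29735/2 ≈ -14868.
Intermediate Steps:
o = 19/5 (o = 4 + 1*(-⅕) = 4 - ⅕ = 19/5 ≈ 3.8000)
p(Q) = 5/3 - 88*Q/15 (p(Q) = 5/3 - (5 + 19/5)*(Q + Q)/3 = 5/3 - 44*2*Q/15 = 5/3 - 88*Q/15)
I = 313/18 (I = 45*(½) + 46*(-⅑) = 45/2 - 46/9 = 313/18 ≈ 17.389)
(p(10)*I)*15 = ((5/3 - 88/15*10)*(313/18))*15 = ((5/3 - 176/3)*(313/18))*15 = -57*313/18*15 = -5947/6*15 = -29735/2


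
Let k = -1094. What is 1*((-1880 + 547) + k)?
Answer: -2427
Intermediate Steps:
1*((-1880 + 547) + k) = 1*((-1880 + 547) - 1094) = 1*(-1333 - 1094) = 1*(-2427) = -2427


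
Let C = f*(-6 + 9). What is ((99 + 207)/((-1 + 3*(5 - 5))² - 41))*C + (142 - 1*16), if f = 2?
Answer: 801/10 ≈ 80.100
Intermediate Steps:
C = 6 (C = 2*(-6 + 9) = 2*3 = 6)
((99 + 207)/((-1 + 3*(5 - 5))² - 41))*C + (142 - 1*16) = ((99 + 207)/((-1 + 3*(5 - 5))² - 41))*6 + (142 - 1*16) = (306/((-1 + 3*0)² - 41))*6 + (142 - 16) = (306/((-1 + 0)² - 41))*6 + 126 = (306/((-1)² - 41))*6 + 126 = (306/(1 - 41))*6 + 126 = (306/(-40))*6 + 126 = (306*(-1/40))*6 + 126 = -153/20*6 + 126 = -459/10 + 126 = 801/10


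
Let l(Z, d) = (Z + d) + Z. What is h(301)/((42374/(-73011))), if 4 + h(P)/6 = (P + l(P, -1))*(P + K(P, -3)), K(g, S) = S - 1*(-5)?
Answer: -59862156966/21187 ≈ -2.8254e+6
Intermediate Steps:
K(g, S) = 5 + S (K(g, S) = S + 5 = 5 + S)
l(Z, d) = d + 2*Z
h(P) = -24 + 6*(-1 + 3*P)*(2 + P) (h(P) = -24 + 6*((P + (-1 + 2*P))*(P + (5 - 3))) = -24 + 6*((-1 + 3*P)*(P + 2)) = -24 + 6*((-1 + 3*P)*(2 + P)) = -24 + 6*(-1 + 3*P)*(2 + P))
h(301)/((42374/(-73011))) = (-36 + 18*301² + 30*301)/((42374/(-73011))) = (-36 + 18*90601 + 9030)/((42374*(-1/73011))) = (-36 + 1630818 + 9030)/(-42374/73011) = 1639812*(-73011/42374) = -59862156966/21187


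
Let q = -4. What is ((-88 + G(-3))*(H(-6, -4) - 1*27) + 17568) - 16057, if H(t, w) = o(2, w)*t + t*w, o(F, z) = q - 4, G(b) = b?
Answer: -2584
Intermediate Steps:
o(F, z) = -8 (o(F, z) = -4 - 4 = -8)
H(t, w) = -8*t + t*w
((-88 + G(-3))*(H(-6, -4) - 1*27) + 17568) - 16057 = ((-88 - 3)*(-6*(-8 - 4) - 1*27) + 17568) - 16057 = (-91*(-6*(-12) - 27) + 17568) - 16057 = (-91*(72 - 27) + 17568) - 16057 = (-91*45 + 17568) - 16057 = (-4095 + 17568) - 16057 = 13473 - 16057 = -2584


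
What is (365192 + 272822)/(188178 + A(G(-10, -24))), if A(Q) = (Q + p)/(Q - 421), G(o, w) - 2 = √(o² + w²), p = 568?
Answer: 125369751/36976679 ≈ 3.3905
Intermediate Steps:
G(o, w) = 2 + √(o² + w²)
A(Q) = (568 + Q)/(-421 + Q) (A(Q) = (Q + 568)/(Q - 421) = (568 + Q)/(-421 + Q))
(365192 + 272822)/(188178 + A(G(-10, -24))) = (365192 + 272822)/(188178 + (568 + (2 + √((-10)² + (-24)²)))/(-421 + (2 + √((-10)² + (-24)²)))) = 638014/(188178 + (568 + (2 + √(100 + 576)))/(-421 + (2 + √(100 + 576)))) = 638014/(188178 + (568 + (2 + √676))/(-421 + (2 + √676))) = 638014/(188178 + (568 + (2 + 26))/(-421 + (2 + 26))) = 638014/(188178 + (568 + 28)/(-421 + 28)) = 638014/(188178 + 596/(-393)) = 638014/(188178 - 1/393*596) = 638014/(188178 - 596/393) = 638014/(73953358/393) = 638014*(393/73953358) = 125369751/36976679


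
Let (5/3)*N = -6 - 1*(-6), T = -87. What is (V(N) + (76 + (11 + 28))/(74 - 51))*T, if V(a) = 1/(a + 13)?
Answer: -5742/13 ≈ -441.69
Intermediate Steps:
N = 0 (N = 3*(-6 - 1*(-6))/5 = 3*(-6 + 6)/5 = (⅗)*0 = 0)
V(a) = 1/(13 + a)
(V(N) + (76 + (11 + 28))/(74 - 51))*T = (1/(13 + 0) + (76 + (11 + 28))/(74 - 51))*(-87) = (1/13 + (76 + 39)/23)*(-87) = (1/13 + 115*(1/23))*(-87) = (1/13 + 5)*(-87) = (66/13)*(-87) = -5742/13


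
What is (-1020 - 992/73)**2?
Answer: 5693004304/5329 ≈ 1.0683e+6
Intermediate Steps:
(-1020 - 992/73)**2 = (-75452/73)**2 = 5693004304/5329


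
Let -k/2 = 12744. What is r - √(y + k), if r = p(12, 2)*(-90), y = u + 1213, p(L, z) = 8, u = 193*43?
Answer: -720 - 2*I*√3994 ≈ -720.0 - 126.4*I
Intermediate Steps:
k = -25488 (k = -2*12744 = -25488)
u = 8299
y = 9512 (y = 8299 + 1213 = 9512)
r = -720 (r = 8*(-90) = -720)
r - √(y + k) = -720 - √(9512 - 25488) = -720 - √(-15976) = -720 - 2*I*√3994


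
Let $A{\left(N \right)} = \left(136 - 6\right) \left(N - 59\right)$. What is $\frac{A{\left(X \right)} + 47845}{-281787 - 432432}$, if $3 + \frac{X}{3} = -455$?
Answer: $\frac{138445}{714219} \approx 0.19384$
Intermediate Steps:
$X = -1374$ ($X = -9 + 3 \left(-455\right) = -9 - 1365 = -1374$)
$A{\left(N \right)} = -7670 + 130 N$ ($A{\left(N \right)} = 130 \left(-59 + N\right) = -7670 + 130 N$)
$\frac{A{\left(X \right)} + 47845}{-281787 - 432432} = \frac{\left(-7670 + 130 \left(-1374\right)\right) + 47845}{-281787 - 432432} = \frac{\left(-7670 - 178620\right) + 47845}{-281787 - 432432} = \frac{-186290 + 47845}{-714219} = \left(-138445\right) \left(- \frac{1}{714219}\right) = \frac{138445}{714219}$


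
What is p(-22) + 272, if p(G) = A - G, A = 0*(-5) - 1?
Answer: 293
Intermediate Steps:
A = -1 (A = 0 - 1 = -1)
p(G) = -1 - G
p(-22) + 272 = (-1 - 1*(-22)) + 272 = (-1 + 22) + 272 = 21 + 272 = 293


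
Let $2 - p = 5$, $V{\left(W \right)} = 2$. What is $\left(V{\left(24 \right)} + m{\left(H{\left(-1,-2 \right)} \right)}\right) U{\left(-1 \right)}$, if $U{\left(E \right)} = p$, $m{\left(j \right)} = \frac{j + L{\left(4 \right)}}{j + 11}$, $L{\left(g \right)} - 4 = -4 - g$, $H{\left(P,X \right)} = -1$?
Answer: $- \frac{9}{2} \approx -4.5$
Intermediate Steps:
$L{\left(g \right)} = - g$ ($L{\left(g \right)} = 4 - \left(4 + g\right) = - g$)
$p = -3$ ($p = 2 - 5 = -3$)
$m{\left(j \right)} = \frac{-4 + j}{11 + j}$ ($m{\left(j \right)} = \frac{j - 4}{j + 11} = \frac{j - 4}{11 + j} = \frac{-4 + j}{11 + j}$)
$U{\left(E \right)} = -3$
$\left(V{\left(24 \right)} + m{\left(H{\left(-1,-2 \right)} \right)}\right) U{\left(-1 \right)} = \left(2 + \frac{-4 - 1}{11 - 1}\right) \left(-3\right) = \left(2 + \frac{1}{10} \left(-5\right)\right) \left(-3\right) = \left(2 - \frac{1}{2}\right) \left(-3\right) = \frac{3}{2} \left(-3\right) = - \frac{9}{2}$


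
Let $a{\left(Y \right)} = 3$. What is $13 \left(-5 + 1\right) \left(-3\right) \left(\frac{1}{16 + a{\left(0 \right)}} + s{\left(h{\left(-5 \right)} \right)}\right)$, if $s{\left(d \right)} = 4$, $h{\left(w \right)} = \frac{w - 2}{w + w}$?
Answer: $\frac{12012}{19} \approx 632.21$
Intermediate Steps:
$h{\left(w \right)} = \frac{-2 + w}{2 w}$
$13 \left(-5 + 1\right) \left(-3\right) \left(\frac{1}{16 + a{\left(0 \right)}} + s{\left(h{\left(-5 \right)} \right)}\right) = 13 \left(-5 + 1\right) \left(-3\right) \left(\frac{1}{16 + 3} + 4\right) = 13 \left(\left(-4\right) \left(-3\right)\right) \left(\frac{1}{19} + 4\right) = 13 \cdot 12 \left(\frac{1}{19} + 4\right) = 156 \cdot \frac{77}{19} = \frac{12012}{19}$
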